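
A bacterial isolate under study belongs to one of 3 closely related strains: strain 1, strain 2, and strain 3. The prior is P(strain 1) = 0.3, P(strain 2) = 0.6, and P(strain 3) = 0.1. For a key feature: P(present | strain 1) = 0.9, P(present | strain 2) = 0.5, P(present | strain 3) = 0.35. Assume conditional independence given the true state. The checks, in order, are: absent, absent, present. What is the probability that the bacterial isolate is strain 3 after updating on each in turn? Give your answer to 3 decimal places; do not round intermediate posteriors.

Each posterior becomes the prior for the next update.
After 'absent': normaliser = 0.1·0.3000 + 0.5·0.6000 + 0.65·0.1000; P(strain 1) ≈ 0.0759, P(strain 2) ≈ 0.7595, P(strain 3) ≈ 0.1646
After 'absent': normaliser = 0.1·0.0759 + 0.5·0.7595 + 0.65·0.1646; P(strain 1) ≈ 0.0154, P(strain 2) ≈ 0.7682, P(strain 3) ≈ 0.2164
After 'present': normaliser = 0.9·0.0154 + 0.5·0.7682 + 0.35·0.2164; P(strain 1) ≈ 0.0292, P(strain 2) ≈ 0.8109, P(strain 3) ≈ 0.1599

0.160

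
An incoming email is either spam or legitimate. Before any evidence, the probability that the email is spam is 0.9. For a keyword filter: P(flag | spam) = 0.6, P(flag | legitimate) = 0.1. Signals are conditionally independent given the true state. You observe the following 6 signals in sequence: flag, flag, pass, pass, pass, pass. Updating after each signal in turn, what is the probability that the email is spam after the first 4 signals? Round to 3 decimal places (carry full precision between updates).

Each posterior becomes the prior for the next update.
After 'flag': P(spam) = 0.6·0.9000 / (0.6·0.9000 + 0.1·0.1000) ≈ 0.9818
After 'flag': P(spam) = 0.6·0.9818 / (0.6·0.9818 + 0.1·0.0182) ≈ 0.9969
After 'pass': P(spam) = 0.4·0.9969 / (0.4·0.9969 + 0.9·0.0031) ≈ 0.9931
After 'pass': P(spam) = 0.4·0.9931 / (0.4·0.9931 + 0.9·0.0069) ≈ 0.9846

0.985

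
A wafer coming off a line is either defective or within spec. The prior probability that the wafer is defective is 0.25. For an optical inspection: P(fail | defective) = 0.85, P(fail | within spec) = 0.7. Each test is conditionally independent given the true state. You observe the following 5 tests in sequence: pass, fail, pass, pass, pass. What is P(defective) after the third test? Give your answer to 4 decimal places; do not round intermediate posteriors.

0.0919

Each posterior becomes the prior for the next update.
After 'pass': P(defective) = 0.15·0.2500 / (0.15·0.2500 + 0.3·0.7500) ≈ 0.1429
After 'fail': P(defective) = 0.85·0.1429 / (0.85·0.1429 + 0.7·0.8571) ≈ 0.1683
After 'pass': P(defective) = 0.15·0.1683 / (0.15·0.1683 + 0.3·0.8317) ≈ 0.0919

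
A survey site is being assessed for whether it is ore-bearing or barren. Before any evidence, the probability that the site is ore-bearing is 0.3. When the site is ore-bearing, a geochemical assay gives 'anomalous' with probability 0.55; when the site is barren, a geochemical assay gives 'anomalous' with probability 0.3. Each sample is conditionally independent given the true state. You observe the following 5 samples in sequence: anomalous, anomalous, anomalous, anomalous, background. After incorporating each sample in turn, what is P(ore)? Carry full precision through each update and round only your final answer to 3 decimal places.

0.757

After 'anomalous': P(ore) = 0.55·0.3000 / (0.55·0.3000 + 0.3·0.7000) ≈ 0.4400
After 'anomalous': P(ore) = 0.55·0.4400 / (0.55·0.4400 + 0.3·0.5600) ≈ 0.5902
After 'anomalous': P(ore) = 0.55·0.5902 / (0.55·0.5902 + 0.3·0.4098) ≈ 0.7253
After 'anomalous': P(ore) = 0.55·0.7253 / (0.55·0.7253 + 0.3·0.2747) ≈ 0.8288
After 'background': P(ore) = 0.45·0.8288 / (0.45·0.8288 + 0.7·0.1712) ≈ 0.7568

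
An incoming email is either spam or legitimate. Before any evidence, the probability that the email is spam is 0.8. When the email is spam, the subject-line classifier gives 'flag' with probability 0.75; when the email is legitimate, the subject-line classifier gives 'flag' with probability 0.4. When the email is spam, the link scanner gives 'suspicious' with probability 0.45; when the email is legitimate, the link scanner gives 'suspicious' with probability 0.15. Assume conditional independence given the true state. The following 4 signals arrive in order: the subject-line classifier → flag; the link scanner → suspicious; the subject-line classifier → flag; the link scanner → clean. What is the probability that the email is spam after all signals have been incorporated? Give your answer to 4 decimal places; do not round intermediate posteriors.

0.9647

After the subject-line classifier='flag': P(spam) = 0.75·0.8000 / (0.75·0.8000 + 0.4·0.2000) ≈ 0.8824
After the link scanner='suspicious': P(spam) = 0.45·0.8824 / (0.45·0.8824 + 0.15·0.1176) ≈ 0.9574
After the subject-line classifier='flag': P(spam) = 0.75·0.9574 / (0.75·0.9574 + 0.4·0.0426) ≈ 0.9768
After the link scanner='clean': P(spam) = 0.55·0.9768 / (0.55·0.9768 + 0.85·0.0232) ≈ 0.9647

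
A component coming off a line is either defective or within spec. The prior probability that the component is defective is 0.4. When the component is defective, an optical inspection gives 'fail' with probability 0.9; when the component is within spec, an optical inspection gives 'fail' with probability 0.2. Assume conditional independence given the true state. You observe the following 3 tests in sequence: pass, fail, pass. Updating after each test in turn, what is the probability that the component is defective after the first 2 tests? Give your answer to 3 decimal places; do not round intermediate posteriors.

0.273

Apply Bayes' rule sequentially, carrying P(defective) forward.
After 'pass': P(defective) = 0.1·0.4000 / (0.1·0.4000 + 0.8·0.6000) ≈ 0.0769
After 'fail': P(defective) = 0.9·0.0769 / (0.9·0.0769 + 0.2·0.9231) ≈ 0.2727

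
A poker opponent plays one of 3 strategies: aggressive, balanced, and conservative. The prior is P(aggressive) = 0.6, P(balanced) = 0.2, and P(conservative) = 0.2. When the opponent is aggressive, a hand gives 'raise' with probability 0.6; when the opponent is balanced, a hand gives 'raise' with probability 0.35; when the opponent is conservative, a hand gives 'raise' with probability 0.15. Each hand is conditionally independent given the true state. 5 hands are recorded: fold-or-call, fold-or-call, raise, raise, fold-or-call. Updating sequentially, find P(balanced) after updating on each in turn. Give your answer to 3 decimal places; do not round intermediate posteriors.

Apply Bayes' rule sequentially, carrying P(balanced) forward.
After 'fold-or-call': normaliser = 0.4·0.6000 + 0.65·0.2000 + 0.85·0.2000; P(aggressive) ≈ 0.4444, P(balanced) ≈ 0.2407, P(conservative) ≈ 0.3148
After 'fold-or-call': normaliser = 0.4·0.4444 + 0.65·0.2407 + 0.85·0.3148; P(aggressive) ≈ 0.2954, P(balanced) ≈ 0.2600, P(conservative) ≈ 0.4446
After 'raise': normaliser = 0.6·0.2954 + 0.35·0.2600 + 0.15·0.4446; P(aggressive) ≈ 0.5292, P(balanced) ≈ 0.2717, P(conservative) ≈ 0.1991
After 'raise': normaliser = 0.6·0.5292 + 0.35·0.2717 + 0.15·0.1991; P(aggressive) ≈ 0.7176, P(balanced) ≈ 0.2149, P(conservative) ≈ 0.0675
After 'fold-or-call': normaliser = 0.4·0.7176 + 0.65·0.2149 + 0.85·0.0675; P(aggressive) ≈ 0.5929, P(balanced) ≈ 0.2886, P(conservative) ≈ 0.1185

0.289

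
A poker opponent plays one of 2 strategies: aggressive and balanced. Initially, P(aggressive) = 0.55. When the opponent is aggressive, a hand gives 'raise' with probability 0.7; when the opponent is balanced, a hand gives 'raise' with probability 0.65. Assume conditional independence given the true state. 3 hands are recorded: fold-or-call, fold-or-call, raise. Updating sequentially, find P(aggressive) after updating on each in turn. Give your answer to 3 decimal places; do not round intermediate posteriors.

After 'fold-or-call': P(aggressive) = 0.3·0.5500 / (0.3·0.5500 + 0.35·0.4500) ≈ 0.5116
After 'fold-or-call': P(aggressive) = 0.3·0.5116 / (0.3·0.5116 + 0.35·0.4884) ≈ 0.4731
After 'raise': P(aggressive) = 0.7·0.4731 / (0.7·0.4731 + 0.65·0.5269) ≈ 0.4916

0.492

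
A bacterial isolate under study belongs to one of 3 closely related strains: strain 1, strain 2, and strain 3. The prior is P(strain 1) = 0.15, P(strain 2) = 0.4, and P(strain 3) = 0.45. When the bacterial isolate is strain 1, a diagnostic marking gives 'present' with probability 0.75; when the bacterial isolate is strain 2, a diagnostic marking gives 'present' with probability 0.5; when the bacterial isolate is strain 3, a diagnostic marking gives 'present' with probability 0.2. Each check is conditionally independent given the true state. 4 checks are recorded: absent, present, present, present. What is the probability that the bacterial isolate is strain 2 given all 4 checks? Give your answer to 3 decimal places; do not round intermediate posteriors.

Each posterior becomes the prior for the next update.
After 'absent': normaliser = 0.25·0.1500 + 0.5·0.4000 + 0.8·0.4500; P(strain 1) ≈ 0.0628, P(strain 2) ≈ 0.3347, P(strain 3) ≈ 0.6025
After 'present': normaliser = 0.75·0.0628 + 0.5·0.3347 + 0.2·0.6025; P(strain 1) ≈ 0.1405, P(strain 2) ≈ 0.4997, P(strain 3) ≈ 0.3598
After 'present': normaliser = 0.75·0.1405 + 0.5·0.4997 + 0.2·0.3598; P(strain 1) ≈ 0.2467, P(strain 2) ≈ 0.5848, P(strain 3) ≈ 0.1684
After 'present': normaliser = 0.75·0.2467 + 0.5·0.5848 + 0.2·0.1684; P(strain 1) ≈ 0.3620, P(strain 2) ≈ 0.5721, P(strain 3) ≈ 0.0659

0.572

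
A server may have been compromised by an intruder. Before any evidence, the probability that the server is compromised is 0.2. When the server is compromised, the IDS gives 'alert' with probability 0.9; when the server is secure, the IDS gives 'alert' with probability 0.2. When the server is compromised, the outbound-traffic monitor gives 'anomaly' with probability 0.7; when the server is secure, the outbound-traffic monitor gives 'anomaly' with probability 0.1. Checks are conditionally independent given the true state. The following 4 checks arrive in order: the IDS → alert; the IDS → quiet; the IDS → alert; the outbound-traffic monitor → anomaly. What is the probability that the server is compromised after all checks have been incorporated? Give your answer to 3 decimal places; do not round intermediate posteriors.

0.816

Apply Bayes' rule sequentially, carrying P(compromised) forward.
After the IDS='alert': P(compromised) = 0.9·0.2000 / (0.9·0.2000 + 0.2·0.8000) ≈ 0.5294
After the IDS='quiet': P(compromised) = 0.1·0.5294 / (0.1·0.5294 + 0.8·0.4706) ≈ 0.1233
After the IDS='alert': P(compromised) = 0.9·0.1233 / (0.9·0.1233 + 0.2·0.8767) ≈ 0.3876
After the outbound-traffic monitor='anomaly': P(compromised) = 0.7·0.3876 / (0.7·0.3876 + 0.1·0.6124) ≈ 0.8158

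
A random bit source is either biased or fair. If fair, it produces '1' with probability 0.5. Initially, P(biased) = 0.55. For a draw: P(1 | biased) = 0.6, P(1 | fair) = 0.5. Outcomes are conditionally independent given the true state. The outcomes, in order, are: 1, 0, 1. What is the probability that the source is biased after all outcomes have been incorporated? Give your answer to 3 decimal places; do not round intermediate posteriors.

After '1': P(biased) = 0.6·0.5500 / (0.6·0.5500 + 0.5·0.4500) ≈ 0.5946
After '0': P(biased) = 0.4·0.5946 / (0.4·0.5946 + 0.5·0.4054) ≈ 0.5399
After '1': P(biased) = 0.6·0.5399 / (0.6·0.5399 + 0.5·0.4601) ≈ 0.5847

0.585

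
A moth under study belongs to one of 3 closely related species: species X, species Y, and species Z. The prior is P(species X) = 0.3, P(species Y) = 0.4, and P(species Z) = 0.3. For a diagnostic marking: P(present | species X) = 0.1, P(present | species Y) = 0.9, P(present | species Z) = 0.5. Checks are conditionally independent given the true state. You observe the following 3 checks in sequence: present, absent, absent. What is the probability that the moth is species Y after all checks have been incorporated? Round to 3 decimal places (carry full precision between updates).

After 'present': normaliser = 0.1·0.3000 + 0.9·0.4000 + 0.5·0.3000; P(species X) ≈ 0.0556, P(species Y) ≈ 0.6667, P(species Z) ≈ 0.2778
After 'absent': normaliser = 0.9·0.0556 + 0.1·0.6667 + 0.5·0.2778; P(species X) ≈ 0.1957, P(species Y) ≈ 0.2609, P(species Z) ≈ 0.5435
After 'absent': normaliser = 0.9·0.1957 + 0.1·0.2609 + 0.5·0.5435; P(species X) ≈ 0.3716, P(species Y) ≈ 0.0550, P(species Z) ≈ 0.5734

0.055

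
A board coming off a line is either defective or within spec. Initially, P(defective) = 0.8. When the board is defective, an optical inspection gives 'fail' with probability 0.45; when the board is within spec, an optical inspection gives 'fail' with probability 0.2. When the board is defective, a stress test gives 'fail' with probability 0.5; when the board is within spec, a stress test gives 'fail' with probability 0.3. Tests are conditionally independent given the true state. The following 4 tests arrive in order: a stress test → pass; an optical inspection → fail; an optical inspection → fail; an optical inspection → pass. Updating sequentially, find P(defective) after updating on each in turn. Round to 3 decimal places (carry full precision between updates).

After a stress test='pass': P(defective) = 0.5·0.8000 / (0.5·0.8000 + 0.7·0.2000) ≈ 0.7407
After an optical inspection='fail': P(defective) = 0.45·0.7407 / (0.45·0.7407 + 0.2·0.2593) ≈ 0.8654
After an optical inspection='fail': P(defective) = 0.45·0.8654 / (0.45·0.8654 + 0.2·0.1346) ≈ 0.9353
After an optical inspection='pass': P(defective) = 0.55·0.9353 / (0.55·0.9353 + 0.8·0.0647) ≈ 0.9086

0.909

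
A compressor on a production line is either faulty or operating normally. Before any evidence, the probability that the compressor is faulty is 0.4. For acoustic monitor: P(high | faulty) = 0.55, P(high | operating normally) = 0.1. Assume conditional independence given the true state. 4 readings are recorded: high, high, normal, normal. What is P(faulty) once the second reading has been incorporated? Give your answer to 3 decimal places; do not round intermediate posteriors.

0.953

Each posterior becomes the prior for the next update.
After 'high': P(faulty) = 0.55·0.4000 / (0.55·0.4000 + 0.1·0.6000) ≈ 0.7857
After 'high': P(faulty) = 0.55·0.7857 / (0.55·0.7857 + 0.1·0.2143) ≈ 0.9528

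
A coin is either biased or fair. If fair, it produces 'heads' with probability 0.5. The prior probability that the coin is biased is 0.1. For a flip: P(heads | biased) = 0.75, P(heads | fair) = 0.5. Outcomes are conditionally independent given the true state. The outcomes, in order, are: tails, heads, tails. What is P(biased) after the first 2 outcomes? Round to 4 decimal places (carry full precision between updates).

0.0769

Apply Bayes' rule sequentially, carrying P(biased) forward.
After 'tails': P(biased) = 0.25·0.1000 / (0.25·0.1000 + 0.5·0.9000) ≈ 0.0526
After 'heads': P(biased) = 0.75·0.0526 / (0.75·0.0526 + 0.5·0.9474) ≈ 0.0769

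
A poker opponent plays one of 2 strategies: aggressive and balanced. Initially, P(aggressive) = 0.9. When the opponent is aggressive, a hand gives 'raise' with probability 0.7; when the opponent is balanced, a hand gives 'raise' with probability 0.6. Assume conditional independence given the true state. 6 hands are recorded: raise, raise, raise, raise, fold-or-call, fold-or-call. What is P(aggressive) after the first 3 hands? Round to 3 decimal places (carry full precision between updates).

Each posterior becomes the prior for the next update.
After 'raise': P(aggressive) = 0.7·0.9000 / (0.7·0.9000 + 0.6·0.1000) ≈ 0.9130
After 'raise': P(aggressive) = 0.7·0.9130 / (0.7·0.9130 + 0.6·0.0870) ≈ 0.9245
After 'raise': P(aggressive) = 0.7·0.9245 / (0.7·0.9245 + 0.6·0.0755) ≈ 0.9346

0.935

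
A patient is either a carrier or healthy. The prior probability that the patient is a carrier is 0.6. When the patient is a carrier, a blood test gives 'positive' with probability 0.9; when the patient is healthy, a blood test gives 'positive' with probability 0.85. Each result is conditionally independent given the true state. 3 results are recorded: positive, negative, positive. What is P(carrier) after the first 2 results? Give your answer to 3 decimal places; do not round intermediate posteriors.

Apply Bayes' rule sequentially, carrying P(carrier) forward.
After 'positive': P(carrier) = 0.9·0.6000 / (0.9·0.6000 + 0.85·0.4000) ≈ 0.6136
After 'negative': P(carrier) = 0.1·0.6136 / (0.1·0.6136 + 0.15·0.3864) ≈ 0.5143

0.514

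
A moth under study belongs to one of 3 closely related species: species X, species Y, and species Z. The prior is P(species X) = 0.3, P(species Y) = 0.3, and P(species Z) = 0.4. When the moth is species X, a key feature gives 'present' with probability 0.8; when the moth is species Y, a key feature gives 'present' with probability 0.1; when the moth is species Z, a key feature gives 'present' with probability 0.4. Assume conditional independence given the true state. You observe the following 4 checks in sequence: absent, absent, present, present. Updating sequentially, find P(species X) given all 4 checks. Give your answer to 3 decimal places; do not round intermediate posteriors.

0.232

After 'absent': normaliser = 0.2·0.3000 + 0.9·0.3000 + 0.6·0.4000; P(species X) ≈ 0.1053, P(species Y) ≈ 0.4737, P(species Z) ≈ 0.4211
After 'absent': normaliser = 0.2·0.1053 + 0.9·0.4737 + 0.6·0.4211; P(species X) ≈ 0.0301, P(species Y) ≈ 0.6090, P(species Z) ≈ 0.3609
After 'present': normaliser = 0.8·0.0301 + 0.1·0.6090 + 0.4·0.3609; P(species X) ≈ 0.1049, P(species Y) ≈ 0.2656, P(species Z) ≈ 0.6295
After 'present': normaliser = 0.8·0.1049 + 0.1·0.2656 + 0.4·0.6295; P(species X) ≈ 0.2317, P(species Y) ≈ 0.0733, P(species Z) ≈ 0.6950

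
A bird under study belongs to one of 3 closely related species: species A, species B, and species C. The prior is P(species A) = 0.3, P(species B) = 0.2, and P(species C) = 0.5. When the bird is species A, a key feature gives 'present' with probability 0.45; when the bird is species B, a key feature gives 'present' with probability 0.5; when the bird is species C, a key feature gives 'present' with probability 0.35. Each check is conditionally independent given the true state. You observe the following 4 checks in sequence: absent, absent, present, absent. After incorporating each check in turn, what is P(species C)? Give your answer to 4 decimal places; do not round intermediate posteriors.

0.5789

After 'absent': normaliser = 0.55·0.3000 + 0.5·0.2000 + 0.65·0.5000; P(species A) ≈ 0.2797, P(species B) ≈ 0.1695, P(species C) ≈ 0.5508
After 'absent': normaliser = 0.55·0.2797 + 0.5·0.1695 + 0.65·0.5508; P(species A) ≈ 0.2578, P(species B) ≈ 0.1420, P(species C) ≈ 0.6001
After 'present': normaliser = 0.45·0.2578 + 0.5·0.1420 + 0.35·0.6001; P(species A) ≈ 0.2922, P(species B) ≈ 0.1789, P(species C) ≈ 0.5290
After 'absent': normaliser = 0.55·0.2922 + 0.5·0.1789 + 0.65·0.5290; P(species A) ≈ 0.2705, P(species B) ≈ 0.1506, P(species C) ≈ 0.5789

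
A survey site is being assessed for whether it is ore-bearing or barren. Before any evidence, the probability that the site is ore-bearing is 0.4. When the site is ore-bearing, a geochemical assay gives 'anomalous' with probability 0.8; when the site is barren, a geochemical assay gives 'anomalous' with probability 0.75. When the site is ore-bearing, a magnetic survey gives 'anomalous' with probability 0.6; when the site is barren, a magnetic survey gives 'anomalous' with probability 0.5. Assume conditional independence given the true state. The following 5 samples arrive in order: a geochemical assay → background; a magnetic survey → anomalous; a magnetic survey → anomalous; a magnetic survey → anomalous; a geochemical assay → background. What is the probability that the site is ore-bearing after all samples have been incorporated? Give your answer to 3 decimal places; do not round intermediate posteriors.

After a geochemical assay='background': P(ore) = 0.2·0.4000 / (0.2·0.4000 + 0.25·0.6000) ≈ 0.3478
After a magnetic survey='anomalous': P(ore) = 0.6·0.3478 / (0.6·0.3478 + 0.5·0.6522) ≈ 0.3902
After a magnetic survey='anomalous': P(ore) = 0.6·0.3902 / (0.6·0.3902 + 0.5·0.6098) ≈ 0.4344
After a magnetic survey='anomalous': P(ore) = 0.6·0.4344 / (0.6·0.4344 + 0.5·0.5656) ≈ 0.4796
After a geochemical assay='background': P(ore) = 0.2·0.4796 / (0.2·0.4796 + 0.25·0.5204) ≈ 0.4244

0.424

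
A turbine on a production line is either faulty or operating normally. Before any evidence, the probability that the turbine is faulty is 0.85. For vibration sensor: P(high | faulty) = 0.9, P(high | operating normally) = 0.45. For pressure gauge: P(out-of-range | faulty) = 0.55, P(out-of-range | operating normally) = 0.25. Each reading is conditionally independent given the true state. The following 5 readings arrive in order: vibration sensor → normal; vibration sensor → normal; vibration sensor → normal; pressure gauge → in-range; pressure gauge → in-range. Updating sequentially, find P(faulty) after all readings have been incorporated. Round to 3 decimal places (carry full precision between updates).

After vibration sensor='normal': P(faulty) = 0.1·0.8500 / (0.1·0.8500 + 0.55·0.1500) ≈ 0.5075
After vibration sensor='normal': P(faulty) = 0.1·0.5075 / (0.1·0.5075 + 0.55·0.4925) ≈ 0.1578
After vibration sensor='normal': P(faulty) = 0.1·0.1578 / (0.1·0.1578 + 0.55·0.8422) ≈ 0.0329
After pressure gauge='in-range': P(faulty) = 0.45·0.0329 / (0.45·0.0329 + 0.75·0.9671) ≈ 0.0200
After pressure gauge='in-range': P(faulty) = 0.45·0.0200 / (0.45·0.0200 + 0.75·0.9800) ≈ 0.0121

0.012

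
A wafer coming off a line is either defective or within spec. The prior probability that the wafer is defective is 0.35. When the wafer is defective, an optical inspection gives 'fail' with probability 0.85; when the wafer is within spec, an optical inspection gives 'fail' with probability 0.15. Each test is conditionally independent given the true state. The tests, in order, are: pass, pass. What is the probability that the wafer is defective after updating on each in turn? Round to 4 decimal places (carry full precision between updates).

After 'pass': P(defective) = 0.15·0.3500 / (0.15·0.3500 + 0.85·0.6500) ≈ 0.0868
After 'pass': P(defective) = 0.15·0.0868 / (0.15·0.0868 + 0.85·0.9132) ≈ 0.0165

0.0165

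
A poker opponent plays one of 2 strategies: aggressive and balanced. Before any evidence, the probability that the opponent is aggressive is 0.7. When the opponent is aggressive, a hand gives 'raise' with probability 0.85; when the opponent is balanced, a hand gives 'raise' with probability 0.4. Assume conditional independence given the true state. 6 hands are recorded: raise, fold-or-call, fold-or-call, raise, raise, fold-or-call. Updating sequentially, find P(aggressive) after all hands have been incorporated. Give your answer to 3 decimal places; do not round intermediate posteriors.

After 'raise': P(aggressive) = 0.85·0.7000 / (0.85·0.7000 + 0.4·0.3000) ≈ 0.8322
After 'fold-or-call': P(aggressive) = 0.15·0.8322 / (0.15·0.8322 + 0.6·0.1678) ≈ 0.5535
After 'fold-or-call': P(aggressive) = 0.15·0.5535 / (0.15·0.5535 + 0.6·0.4465) ≈ 0.2366
After 'raise': P(aggressive) = 0.85·0.2366 / (0.85·0.2366 + 0.4·0.7634) ≈ 0.3971
After 'raise': P(aggressive) = 0.85·0.3971 / (0.85·0.3971 + 0.4·0.6029) ≈ 0.5832
After 'fold-or-call': P(aggressive) = 0.15·0.5832 / (0.15·0.5832 + 0.6·0.4168) ≈ 0.2592

0.259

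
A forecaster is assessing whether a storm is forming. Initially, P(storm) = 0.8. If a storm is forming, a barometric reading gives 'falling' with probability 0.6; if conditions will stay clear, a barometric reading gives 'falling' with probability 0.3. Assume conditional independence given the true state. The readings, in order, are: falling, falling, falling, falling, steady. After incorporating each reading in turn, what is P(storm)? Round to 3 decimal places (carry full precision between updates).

0.973

After 'falling': P(storm) = 0.6·0.8000 / (0.6·0.8000 + 0.3·0.2000) ≈ 0.8889
After 'falling': P(storm) = 0.6·0.8889 / (0.6·0.8889 + 0.3·0.1111) ≈ 0.9412
After 'falling': P(storm) = 0.6·0.9412 / (0.6·0.9412 + 0.3·0.0588) ≈ 0.9697
After 'falling': P(storm) = 0.6·0.9697 / (0.6·0.9697 + 0.3·0.0303) ≈ 0.9846
After 'steady': P(storm) = 0.4·0.9846 / (0.4·0.9846 + 0.7·0.0154) ≈ 0.9734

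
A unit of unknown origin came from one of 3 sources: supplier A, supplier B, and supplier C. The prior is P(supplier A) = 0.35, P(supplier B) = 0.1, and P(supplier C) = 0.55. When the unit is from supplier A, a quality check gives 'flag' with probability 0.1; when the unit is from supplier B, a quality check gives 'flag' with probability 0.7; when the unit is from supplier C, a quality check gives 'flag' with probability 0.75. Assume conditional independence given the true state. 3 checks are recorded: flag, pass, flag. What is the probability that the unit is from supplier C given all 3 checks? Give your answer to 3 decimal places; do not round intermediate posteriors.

0.812

After 'flag': normaliser = 0.1·0.3500 + 0.7·0.1000 + 0.75·0.5500; P(supplier A) ≈ 0.0676, P(supplier B) ≈ 0.1353, P(supplier C) ≈ 0.7971
After 'pass': normaliser = 0.9·0.0676 + 0.3·0.1353 + 0.25·0.7971; P(supplier A) ≈ 0.2024, P(supplier B) ≈ 0.1349, P(supplier C) ≈ 0.6627
After 'flag': normaliser = 0.1·0.2024 + 0.7·0.1349 + 0.75·0.6627; P(supplier A) ≈ 0.0331, P(supplier B) ≈ 0.1544, P(supplier C) ≈ 0.8125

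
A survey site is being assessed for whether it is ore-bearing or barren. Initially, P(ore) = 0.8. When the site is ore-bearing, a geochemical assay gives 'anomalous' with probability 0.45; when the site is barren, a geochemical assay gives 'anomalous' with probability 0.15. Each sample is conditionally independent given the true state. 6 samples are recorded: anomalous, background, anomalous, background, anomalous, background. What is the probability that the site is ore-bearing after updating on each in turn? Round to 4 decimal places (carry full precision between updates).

0.9670

Each posterior becomes the prior for the next update.
After 'anomalous': P(ore) = 0.45·0.8000 / (0.45·0.8000 + 0.15·0.2000) ≈ 0.9231
After 'background': P(ore) = 0.55·0.9231 / (0.55·0.9231 + 0.85·0.0769) ≈ 0.8859
After 'anomalous': P(ore) = 0.45·0.8859 / (0.45·0.8859 + 0.15·0.1141) ≈ 0.9588
After 'background': P(ore) = 0.55·0.9588 / (0.55·0.9588 + 0.85·0.0412) ≈ 0.9378
After 'anomalous': P(ore) = 0.45·0.9378 / (0.45·0.9378 + 0.15·0.0622) ≈ 0.9784
After 'background': P(ore) = 0.55·0.9784 / (0.55·0.9784 + 0.85·0.0216) ≈ 0.9670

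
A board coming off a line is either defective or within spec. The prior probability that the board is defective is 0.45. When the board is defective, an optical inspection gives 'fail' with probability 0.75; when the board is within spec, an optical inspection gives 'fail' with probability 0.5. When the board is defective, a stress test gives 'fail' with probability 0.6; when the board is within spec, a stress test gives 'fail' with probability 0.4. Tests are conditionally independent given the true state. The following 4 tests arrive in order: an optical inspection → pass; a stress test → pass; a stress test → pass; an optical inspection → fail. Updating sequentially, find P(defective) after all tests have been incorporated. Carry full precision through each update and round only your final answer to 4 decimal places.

After an optical inspection='pass': P(defective) = 0.25·0.4500 / (0.25·0.4500 + 0.5·0.5500) ≈ 0.2903
After a stress test='pass': P(defective) = 0.4·0.2903 / (0.4·0.2903 + 0.6·0.7097) ≈ 0.2143
After a stress test='pass': P(defective) = 0.4·0.2143 / (0.4·0.2143 + 0.6·0.7857) ≈ 0.1538
After an optical inspection='fail': P(defective) = 0.75·0.1538 / (0.75·0.1538 + 0.5·0.8462) ≈ 0.2143

0.2143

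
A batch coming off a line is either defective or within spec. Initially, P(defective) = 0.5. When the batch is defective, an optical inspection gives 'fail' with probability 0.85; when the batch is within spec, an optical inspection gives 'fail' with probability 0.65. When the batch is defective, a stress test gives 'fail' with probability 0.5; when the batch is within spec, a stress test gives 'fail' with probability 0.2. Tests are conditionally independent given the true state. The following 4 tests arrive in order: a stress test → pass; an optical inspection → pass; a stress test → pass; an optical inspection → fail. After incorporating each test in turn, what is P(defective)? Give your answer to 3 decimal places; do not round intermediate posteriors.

Each posterior becomes the prior for the next update.
After a stress test='pass': P(defective) = 0.5·0.5000 / (0.5·0.5000 + 0.8·0.5000) ≈ 0.3846
After an optical inspection='pass': P(defective) = 0.15·0.3846 / (0.15·0.3846 + 0.35·0.6154) ≈ 0.2113
After a stress test='pass': P(defective) = 0.5·0.2113 / (0.5·0.2113 + 0.8·0.7887) ≈ 0.1434
After an optical inspection='fail': P(defective) = 0.85·0.1434 / (0.85·0.1434 + 0.65·0.8566) ≈ 0.1796

0.180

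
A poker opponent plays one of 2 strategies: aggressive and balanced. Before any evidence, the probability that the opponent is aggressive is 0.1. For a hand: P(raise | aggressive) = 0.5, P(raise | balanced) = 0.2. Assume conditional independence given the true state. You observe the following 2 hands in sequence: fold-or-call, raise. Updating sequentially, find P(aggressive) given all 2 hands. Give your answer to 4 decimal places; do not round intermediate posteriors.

After 'fold-or-call': P(aggressive) = 0.5·0.1000 / (0.5·0.1000 + 0.8·0.9000) ≈ 0.0649
After 'raise': P(aggressive) = 0.5·0.0649 / (0.5·0.0649 + 0.2·0.9351) ≈ 0.1479

0.1479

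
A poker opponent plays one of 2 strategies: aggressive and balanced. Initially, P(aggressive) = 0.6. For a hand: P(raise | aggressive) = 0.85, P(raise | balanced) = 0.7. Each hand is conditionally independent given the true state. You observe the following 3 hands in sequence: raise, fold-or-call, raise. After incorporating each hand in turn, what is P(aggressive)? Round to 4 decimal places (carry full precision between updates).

0.5251

After 'raise': P(aggressive) = 0.85·0.6000 / (0.85·0.6000 + 0.7·0.4000) ≈ 0.6456
After 'fold-or-call': P(aggressive) = 0.15·0.6456 / (0.15·0.6456 + 0.3·0.3544) ≈ 0.4766
After 'raise': P(aggressive) = 0.85·0.4766 / (0.85·0.4766 + 0.7·0.5234) ≈ 0.5251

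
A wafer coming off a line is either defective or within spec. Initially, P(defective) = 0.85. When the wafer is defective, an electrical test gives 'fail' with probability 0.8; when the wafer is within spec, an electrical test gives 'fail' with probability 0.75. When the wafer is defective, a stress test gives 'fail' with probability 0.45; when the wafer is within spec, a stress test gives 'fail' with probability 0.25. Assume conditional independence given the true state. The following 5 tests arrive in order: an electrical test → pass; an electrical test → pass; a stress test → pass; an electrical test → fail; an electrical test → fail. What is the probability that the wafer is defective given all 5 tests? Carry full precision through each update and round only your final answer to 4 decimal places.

After an electrical test='pass': P(defective) = 0.2·0.8500 / (0.2·0.8500 + 0.25·0.1500) ≈ 0.8193
After an electrical test='pass': P(defective) = 0.2·0.8193 / (0.2·0.8193 + 0.25·0.1807) ≈ 0.7839
After a stress test='pass': P(defective) = 0.55·0.7839 / (0.55·0.7839 + 0.75·0.2161) ≈ 0.7267
After an electrical test='fail': P(defective) = 0.8·0.7267 / (0.8·0.7267 + 0.75·0.2733) ≈ 0.7394
After an electrical test='fail': P(defective) = 0.8·0.7394 / (0.8·0.7394 + 0.75·0.2606) ≈ 0.7516

0.7516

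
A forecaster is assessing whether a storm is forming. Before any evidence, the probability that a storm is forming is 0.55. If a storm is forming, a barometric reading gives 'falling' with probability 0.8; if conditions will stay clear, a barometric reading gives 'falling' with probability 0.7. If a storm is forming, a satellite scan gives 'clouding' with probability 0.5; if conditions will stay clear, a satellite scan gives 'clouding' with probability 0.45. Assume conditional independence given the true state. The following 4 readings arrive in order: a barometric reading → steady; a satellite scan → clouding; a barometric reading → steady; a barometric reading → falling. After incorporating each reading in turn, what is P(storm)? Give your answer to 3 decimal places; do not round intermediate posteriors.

0.408

Each posterior becomes the prior for the next update.
After a barometric reading='steady': P(storm) = 0.2·0.5500 / (0.2·0.5500 + 0.3·0.4500) ≈ 0.4490
After a satellite scan='clouding': P(storm) = 0.5·0.4490 / (0.5·0.4490 + 0.45·0.5510) ≈ 0.4752
After a barometric reading='steady': P(storm) = 0.2·0.4752 / (0.2·0.4752 + 0.3·0.5248) ≈ 0.3764
After a barometric reading='falling': P(storm) = 0.8·0.3764 / (0.8·0.3764 + 0.7·0.6236) ≈ 0.4082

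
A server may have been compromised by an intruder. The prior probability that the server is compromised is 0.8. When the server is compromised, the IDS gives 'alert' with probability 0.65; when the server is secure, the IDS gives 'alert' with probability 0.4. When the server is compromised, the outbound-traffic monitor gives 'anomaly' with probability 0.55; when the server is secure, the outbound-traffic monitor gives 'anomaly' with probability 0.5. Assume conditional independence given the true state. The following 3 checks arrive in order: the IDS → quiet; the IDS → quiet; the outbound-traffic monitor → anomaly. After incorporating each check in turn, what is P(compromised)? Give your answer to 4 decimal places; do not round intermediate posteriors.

After the IDS='quiet': P(compromised) = 0.35·0.8000 / (0.35·0.8000 + 0.6·0.2000) ≈ 0.7000
After the IDS='quiet': P(compromised) = 0.35·0.7000 / (0.35·0.7000 + 0.6·0.3000) ≈ 0.5765
After the outbound-traffic monitor='anomaly': P(compromised) = 0.55·0.5765 / (0.55·0.5765 + 0.5·0.4235) ≈ 0.5996

0.5996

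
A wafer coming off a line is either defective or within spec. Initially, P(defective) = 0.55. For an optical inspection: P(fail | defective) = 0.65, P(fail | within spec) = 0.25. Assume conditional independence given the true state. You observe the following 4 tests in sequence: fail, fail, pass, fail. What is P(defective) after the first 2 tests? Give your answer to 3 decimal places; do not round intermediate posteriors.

Each posterior becomes the prior for the next update.
After 'fail': P(defective) = 0.65·0.5500 / (0.65·0.5500 + 0.25·0.4500) ≈ 0.7606
After 'fail': P(defective) = 0.65·0.7606 / (0.65·0.7606 + 0.25·0.2394) ≈ 0.8920

0.892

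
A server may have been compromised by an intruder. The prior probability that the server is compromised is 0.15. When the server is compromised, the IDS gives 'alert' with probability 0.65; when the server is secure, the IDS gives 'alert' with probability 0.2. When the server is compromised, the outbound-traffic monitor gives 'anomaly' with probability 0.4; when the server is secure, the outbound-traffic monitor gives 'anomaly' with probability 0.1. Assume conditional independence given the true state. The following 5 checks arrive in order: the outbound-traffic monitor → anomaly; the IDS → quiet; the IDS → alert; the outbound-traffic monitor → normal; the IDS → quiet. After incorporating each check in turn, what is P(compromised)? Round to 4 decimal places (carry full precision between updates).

After the outbound-traffic monitor='anomaly': P(compromised) = 0.4·0.1500 / (0.4·0.1500 + 0.1·0.8500) ≈ 0.4138
After the IDS='quiet': P(compromised) = 0.35·0.4138 / (0.35·0.4138 + 0.8·0.5862) ≈ 0.2360
After the IDS='alert': P(compromised) = 0.65·0.2360 / (0.65·0.2360 + 0.2·0.7640) ≈ 0.5009
After the outbound-traffic monitor='normal': P(compromised) = 0.6·0.5009 / (0.6·0.5009 + 0.9·0.4991) ≈ 0.4009
After the IDS='quiet': P(compromised) = 0.35·0.4009 / (0.35·0.4009 + 0.8·0.5991) ≈ 0.2264

0.2264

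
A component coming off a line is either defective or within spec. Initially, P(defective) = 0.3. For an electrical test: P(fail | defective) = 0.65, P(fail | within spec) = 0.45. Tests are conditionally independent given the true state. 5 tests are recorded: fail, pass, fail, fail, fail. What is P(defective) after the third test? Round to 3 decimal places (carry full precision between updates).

0.363

After 'fail': P(defective) = 0.65·0.3000 / (0.65·0.3000 + 0.45·0.7000) ≈ 0.3824
After 'pass': P(defective) = 0.35·0.3824 / (0.35·0.3824 + 0.55·0.6176) ≈ 0.2826
After 'fail': P(defective) = 0.65·0.2826 / (0.65·0.2826 + 0.45·0.7174) ≈ 0.3627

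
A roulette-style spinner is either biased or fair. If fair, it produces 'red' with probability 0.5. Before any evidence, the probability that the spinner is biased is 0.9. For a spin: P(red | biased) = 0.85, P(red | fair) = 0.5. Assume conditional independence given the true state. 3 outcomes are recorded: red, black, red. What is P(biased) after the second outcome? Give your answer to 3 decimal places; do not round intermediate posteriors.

Apply Bayes' rule sequentially, carrying P(biased) forward.
After 'red': P(biased) = 0.85·0.9000 / (0.85·0.9000 + 0.5·0.1000) ≈ 0.9387
After 'black': P(biased) = 0.15·0.9387 / (0.15·0.9387 + 0.5·0.0613) ≈ 0.8211

0.821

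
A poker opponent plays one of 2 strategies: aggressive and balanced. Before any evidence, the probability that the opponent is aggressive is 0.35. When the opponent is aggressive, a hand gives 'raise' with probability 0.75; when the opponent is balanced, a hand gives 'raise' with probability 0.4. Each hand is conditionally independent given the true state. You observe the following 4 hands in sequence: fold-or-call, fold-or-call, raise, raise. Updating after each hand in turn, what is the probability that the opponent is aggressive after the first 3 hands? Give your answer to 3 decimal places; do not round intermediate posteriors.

0.149

After 'fold-or-call': P(aggressive) = 0.25·0.3500 / (0.25·0.3500 + 0.6·0.6500) ≈ 0.1832
After 'fold-or-call': P(aggressive) = 0.25·0.1832 / (0.25·0.1832 + 0.6·0.8168) ≈ 0.0855
After 'raise': P(aggressive) = 0.75·0.0855 / (0.75·0.0855 + 0.4·0.9145) ≈ 0.1491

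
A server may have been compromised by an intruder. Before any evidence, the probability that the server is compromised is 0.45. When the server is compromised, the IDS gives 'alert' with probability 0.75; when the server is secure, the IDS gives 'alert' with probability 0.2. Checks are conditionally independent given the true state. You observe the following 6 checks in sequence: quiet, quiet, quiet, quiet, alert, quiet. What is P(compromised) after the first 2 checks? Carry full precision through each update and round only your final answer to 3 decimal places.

After 'quiet': P(compromised) = 0.25·0.4500 / (0.25·0.4500 + 0.8·0.5500) ≈ 0.2036
After 'quiet': P(compromised) = 0.25·0.2036 / (0.25·0.2036 + 0.8·0.7964) ≈ 0.0740

0.074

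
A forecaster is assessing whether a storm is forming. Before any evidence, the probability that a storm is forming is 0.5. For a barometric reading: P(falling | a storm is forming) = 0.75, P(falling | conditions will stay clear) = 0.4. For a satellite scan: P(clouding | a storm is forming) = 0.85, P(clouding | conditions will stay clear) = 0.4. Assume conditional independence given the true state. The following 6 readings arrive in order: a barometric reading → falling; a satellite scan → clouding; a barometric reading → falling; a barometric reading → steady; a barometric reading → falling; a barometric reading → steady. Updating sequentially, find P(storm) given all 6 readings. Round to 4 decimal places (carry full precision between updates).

0.7086

After a barometric reading='falling': P(storm) = 0.75·0.5000 / (0.75·0.5000 + 0.4·0.5000) ≈ 0.6522
After a satellite scan='clouding': P(storm) = 0.85·0.6522 / (0.85·0.6522 + 0.4·0.3478) ≈ 0.7994
After a barometric reading='falling': P(storm) = 0.75·0.7994 / (0.75·0.7994 + 0.4·0.2006) ≈ 0.8819
After a barometric reading='steady': P(storm) = 0.25·0.8819 / (0.25·0.8819 + 0.6·0.1181) ≈ 0.7569
After a barometric reading='falling': P(storm) = 0.75·0.7569 / (0.75·0.7569 + 0.4·0.2431) ≈ 0.8537
After a barometric reading='steady': P(storm) = 0.25·0.8537 / (0.25·0.8537 + 0.6·0.1463) ≈ 0.7086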